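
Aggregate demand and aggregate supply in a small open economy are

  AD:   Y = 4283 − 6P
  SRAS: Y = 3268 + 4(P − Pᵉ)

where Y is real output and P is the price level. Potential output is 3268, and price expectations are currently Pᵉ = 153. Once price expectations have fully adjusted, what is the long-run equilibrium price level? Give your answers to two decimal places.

Short run: with Pᵉ = 153, SRAS is Y = 2656 + 4P. Setting AD = SRAS gives 1627 = 10P, so P = 162.70 and Y = 4283 − 6P = 3306.80.
Output 3306.80 is above potential 3268, so over time expected prices rise and SRAS shifts left until Y returns to 3268.
Long run: Y = 3268 on the AD curve gives 3268 = 4283 − 6P, so P = 169.17.

Long-run P = 169.17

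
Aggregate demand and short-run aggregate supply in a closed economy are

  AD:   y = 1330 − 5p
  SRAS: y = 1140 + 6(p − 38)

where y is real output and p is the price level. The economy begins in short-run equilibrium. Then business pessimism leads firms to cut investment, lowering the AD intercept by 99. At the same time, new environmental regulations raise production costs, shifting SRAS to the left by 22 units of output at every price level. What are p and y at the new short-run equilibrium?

p = 31, y = 1076

After both shocks: AD is y = 1231 − 5p and SRAS is y = 890 + 6p.
Setting them equal: 341 = 11p, so p = 31.
y = 1231 − 5·31 = 1076.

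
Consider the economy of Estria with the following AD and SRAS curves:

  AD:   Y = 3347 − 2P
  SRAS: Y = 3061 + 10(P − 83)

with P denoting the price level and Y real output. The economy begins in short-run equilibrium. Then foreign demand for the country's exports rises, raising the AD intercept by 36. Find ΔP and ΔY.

ΔP = +3, ΔY = +30

This is a positive demand shock: AD shifts right.
New AD: Y = 3383 − 2P.
SRAS can be written Y = 2231 + 10P.
Set AD = SRAS: 3383 − 2P = 2231 + 10P, so 1152 = 12P and P = 96.
Y = 3383 − 2·96 = 3191.
Initially P = 93, Y = 3161, so ΔP = +3 and ΔY = +30.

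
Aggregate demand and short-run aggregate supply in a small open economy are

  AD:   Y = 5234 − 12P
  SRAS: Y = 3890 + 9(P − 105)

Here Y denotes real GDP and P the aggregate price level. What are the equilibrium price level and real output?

P = 109, Y = 3926

Write SRAS as Y = 3890 + 9P − 945 = 2945 + 9P.
Set AD = SRAS: 5234 − 12P = 2945 + 9P, so 2289 = 21P and P = 109.
Then Y = 5234 − 12·109 = 3926.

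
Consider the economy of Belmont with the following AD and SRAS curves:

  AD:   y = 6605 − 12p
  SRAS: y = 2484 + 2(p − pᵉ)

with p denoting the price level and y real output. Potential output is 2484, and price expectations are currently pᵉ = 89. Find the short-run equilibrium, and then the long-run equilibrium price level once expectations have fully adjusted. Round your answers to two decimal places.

Short run: p = 307.07, y = 2920.14. Long run: p = 343.42.

Short run: with pᵉ = 89, SRAS is y = 2306 + 2p. Setting AD = SRAS gives 4299 = 14p, so p = 307.07 and y = 6605 − 12p = 2920.14.
Output 2920.14 is above potential 2484, so over time expected prices rise and SRAS shifts left until y returns to 2484.
Long run: y = 2484 on the AD curve gives 2484 = 6605 − 12p, so p = 343.42.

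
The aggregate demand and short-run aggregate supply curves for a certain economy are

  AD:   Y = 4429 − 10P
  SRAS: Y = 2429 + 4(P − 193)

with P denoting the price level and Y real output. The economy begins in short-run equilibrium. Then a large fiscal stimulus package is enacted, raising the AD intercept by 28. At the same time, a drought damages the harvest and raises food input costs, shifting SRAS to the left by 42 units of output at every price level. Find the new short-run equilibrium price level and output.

After both shocks: AD is Y = 4457 − 10P and SRAS is Y = 1615 + 4P.
Setting them equal: 2842 = 14P, so P = 203.
Y = 4457 − 10·203 = 2427.

P = 203, Y = 2427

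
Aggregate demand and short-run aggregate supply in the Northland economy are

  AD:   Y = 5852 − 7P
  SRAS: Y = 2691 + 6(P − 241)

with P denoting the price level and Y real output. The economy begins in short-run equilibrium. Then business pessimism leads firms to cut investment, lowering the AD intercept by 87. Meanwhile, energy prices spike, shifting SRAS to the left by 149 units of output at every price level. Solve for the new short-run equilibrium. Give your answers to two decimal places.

P = 359.15, Y = 3250.92

After both shocks: AD is Y = 5765 − 7P and SRAS is Y = 1096 + 6P.
Setting them equal: 4669 = 13P, so P = 359.15.
Substituting into AD, Y = 3250.92.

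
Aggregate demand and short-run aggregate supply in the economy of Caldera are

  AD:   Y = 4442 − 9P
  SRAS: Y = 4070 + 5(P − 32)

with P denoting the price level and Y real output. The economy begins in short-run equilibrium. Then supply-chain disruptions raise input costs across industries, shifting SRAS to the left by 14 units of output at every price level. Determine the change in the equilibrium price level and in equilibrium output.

This is a negative supply shock: SRAS shifts left.
New SRAS: Y = 3896 + 5P.
Set AD = SRAS: 4442 − 9P = 3896 + 5P, so 546 = 14P and P = 39.
Y = 4442 − 9·39 = 4091.
Initially P = 38, Y = 4100, so ΔP = +1 and ΔY = -9.

ΔP = +1, ΔY = -9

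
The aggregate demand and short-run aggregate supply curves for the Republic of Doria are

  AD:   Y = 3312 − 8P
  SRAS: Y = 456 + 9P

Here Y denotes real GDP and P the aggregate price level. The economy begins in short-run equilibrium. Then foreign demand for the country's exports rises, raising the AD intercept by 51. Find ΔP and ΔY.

ΔP = +3, ΔY = +27

This is a positive demand shock: AD shifts right.
New AD: Y = 3363 − 8P.
Set AD = SRAS: 3363 − 8P = 456 + 9P, so 2907 = 17P and P = 171.
Y = 3363 − 8·171 = 1995.
Initially P = 168, Y = 1968, so ΔP = +3 and ΔY = +27.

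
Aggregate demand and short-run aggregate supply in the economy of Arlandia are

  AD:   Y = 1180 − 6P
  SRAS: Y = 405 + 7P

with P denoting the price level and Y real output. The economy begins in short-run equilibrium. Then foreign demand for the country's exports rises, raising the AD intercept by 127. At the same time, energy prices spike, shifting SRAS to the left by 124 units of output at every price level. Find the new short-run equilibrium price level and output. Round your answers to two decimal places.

After both shocks: AD is Y = 1307 − 6P and SRAS is Y = 281 + 7P.
Setting them equal: 1026 = 13P, so P = 78.92.
Substituting into AD, Y = 833.46.

P = 78.92, Y = 833.46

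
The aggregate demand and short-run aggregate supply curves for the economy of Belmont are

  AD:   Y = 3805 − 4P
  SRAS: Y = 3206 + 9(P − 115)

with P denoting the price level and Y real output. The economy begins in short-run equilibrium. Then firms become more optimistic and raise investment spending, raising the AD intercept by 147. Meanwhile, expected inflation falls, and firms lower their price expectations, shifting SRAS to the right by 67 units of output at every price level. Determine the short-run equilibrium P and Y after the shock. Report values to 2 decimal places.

After both shocks: AD is Y = 3952 − 4P and SRAS is Y = 2238 + 9P.
Setting them equal: 1714 = 13P, so P = 131.85.
Substituting into AD, Y = 3424.62.

P = 131.85, Y = 3424.62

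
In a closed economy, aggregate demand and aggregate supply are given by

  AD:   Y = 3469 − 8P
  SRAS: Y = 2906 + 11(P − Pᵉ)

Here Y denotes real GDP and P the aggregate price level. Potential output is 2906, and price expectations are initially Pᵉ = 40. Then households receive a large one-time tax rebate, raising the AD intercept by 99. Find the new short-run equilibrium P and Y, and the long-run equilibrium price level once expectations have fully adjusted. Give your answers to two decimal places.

AD shifts right: new AD is Y = 3568 − 8P. With Pᵉ = 40, SRAS is Y = 2466 + 11P.
Short run: 3568 − 8P = 2466 + 11P gives 1102 = 19P, so P = 58.00 and Y = 3568 − 8P = 3104.00.
Y = 3104.00 is above potential 2906; expectations adjust and SRAS shifts left until Y = 2906.
Long run: on the new AD curve, 2906 = 3568 − 8P gives P = 82.75.

Short run: P = 58.00, Y = 3104.00. Long run: P = 82.75.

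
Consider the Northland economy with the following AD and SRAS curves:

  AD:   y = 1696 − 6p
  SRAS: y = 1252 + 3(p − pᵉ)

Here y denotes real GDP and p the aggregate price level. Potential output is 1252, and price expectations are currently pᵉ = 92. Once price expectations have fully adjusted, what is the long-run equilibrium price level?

Long-run p = 74

Short run: with pᵉ = 92, SRAS is y = 976 + 3p. Setting AD = SRAS gives 720 = 9p, so p = 80 and y = 1696 − 6·80 = 1216.
Output 1216 is below potential 1252, so over time expected prices fall and SRAS shifts right until y returns to 1252.
Long run: y = 1252 on the AD curve gives 1252 = 1696 − 6p, so p = 74.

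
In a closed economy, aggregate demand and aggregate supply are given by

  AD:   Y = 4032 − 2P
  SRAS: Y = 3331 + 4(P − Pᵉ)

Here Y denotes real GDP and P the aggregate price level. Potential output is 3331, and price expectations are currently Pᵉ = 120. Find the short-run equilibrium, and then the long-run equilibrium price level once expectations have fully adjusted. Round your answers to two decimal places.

Short run: P = 196.83, Y = 3638.33. Long run: P = 350.50.

Short run: with Pᵉ = 120, SRAS is Y = 2851 + 4P. Setting AD = SRAS gives 1181 = 6P, so P = 196.83 and Y = 4032 − 2P = 3638.33.
Output 3638.33 is above potential 3331, so over time expected prices rise and SRAS shifts left until Y returns to 3331.
Long run: Y = 3331 on the AD curve gives 3331 = 4032 − 2P, so P = 350.50.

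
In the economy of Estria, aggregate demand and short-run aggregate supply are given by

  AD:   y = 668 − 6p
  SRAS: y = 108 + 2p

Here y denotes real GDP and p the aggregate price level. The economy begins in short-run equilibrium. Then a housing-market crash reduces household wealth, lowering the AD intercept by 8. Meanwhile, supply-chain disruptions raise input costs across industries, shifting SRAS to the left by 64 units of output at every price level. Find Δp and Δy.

Δp = +7, Δy = -50

After both shocks: AD is y = 660 − 6p and SRAS is y = 44 + 2p.
Setting them equal: 616 = 8p, so p = 77.
y = 660 − 6·77 = 198.
Initially p = 70, y = 248, so Δp = +7 and Δy = -50.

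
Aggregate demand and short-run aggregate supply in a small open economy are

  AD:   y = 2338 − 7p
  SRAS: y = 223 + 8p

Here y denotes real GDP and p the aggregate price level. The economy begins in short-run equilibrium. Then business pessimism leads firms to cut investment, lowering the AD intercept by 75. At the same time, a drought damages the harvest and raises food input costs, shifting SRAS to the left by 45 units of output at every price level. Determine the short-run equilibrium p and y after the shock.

After both shocks: AD is y = 2263 − 7p and SRAS is y = 178 + 8p.
Setting them equal: 2085 = 15p, so p = 139.
y = 2263 − 7·139 = 1290.

p = 139, y = 1290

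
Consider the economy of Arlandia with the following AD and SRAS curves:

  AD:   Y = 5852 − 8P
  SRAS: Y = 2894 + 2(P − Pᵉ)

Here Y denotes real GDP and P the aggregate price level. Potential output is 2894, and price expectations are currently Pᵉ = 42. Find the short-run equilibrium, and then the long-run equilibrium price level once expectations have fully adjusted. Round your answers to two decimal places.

Short run: with Pᵉ = 42, SRAS is Y = 2810 + 2P. Setting AD = SRAS gives 3042 = 10P, so P = 304.20 and Y = 5852 − 8P = 3418.40.
Output 3418.40 is above potential 2894, so over time expected prices rise and SRAS shifts left until Y returns to 2894.
Long run: Y = 2894 on the AD curve gives 2894 = 5852 − 8P, so P = 369.75.

Short run: P = 304.20, Y = 3418.40. Long run: P = 369.75.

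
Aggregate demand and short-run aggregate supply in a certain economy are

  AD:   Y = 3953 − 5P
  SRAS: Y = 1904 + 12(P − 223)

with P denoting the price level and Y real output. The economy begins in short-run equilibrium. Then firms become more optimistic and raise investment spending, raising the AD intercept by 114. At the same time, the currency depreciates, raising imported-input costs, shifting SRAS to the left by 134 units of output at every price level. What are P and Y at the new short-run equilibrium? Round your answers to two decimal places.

After both shocks: AD is Y = 4067 − 5P and SRAS is Y = 12P − 906.
Setting them equal: 4973 = 17P, so P = 292.53.
Substituting into AD, Y = 2604.35.

P = 292.53, Y = 2604.35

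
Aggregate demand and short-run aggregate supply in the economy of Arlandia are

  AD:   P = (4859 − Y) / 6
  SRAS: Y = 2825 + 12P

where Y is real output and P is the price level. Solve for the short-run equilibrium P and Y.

P = 113, Y = 4181

Rearrange AD to Y = 4859 − 6P.
Set AD = SRAS: 4859 − 6P = 2825 + 12P, so 2034 = 18P and P = 113.
Then Y = 4859 − 6·113 = 4181.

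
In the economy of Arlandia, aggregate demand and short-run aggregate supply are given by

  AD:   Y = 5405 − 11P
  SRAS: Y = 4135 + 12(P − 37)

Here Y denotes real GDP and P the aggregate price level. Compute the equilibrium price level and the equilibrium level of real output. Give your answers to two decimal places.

Write SRAS as Y = 4135 + 12P − 444 = 3691 + 12P.
Set AD = SRAS: 5405 − 11P = 3691 + 12P, so 1714 = 23P and P = 74.52.
Substituting into AD, Y = 5405 − 11P = 4585.26.

P = 74.52, Y = 4585.26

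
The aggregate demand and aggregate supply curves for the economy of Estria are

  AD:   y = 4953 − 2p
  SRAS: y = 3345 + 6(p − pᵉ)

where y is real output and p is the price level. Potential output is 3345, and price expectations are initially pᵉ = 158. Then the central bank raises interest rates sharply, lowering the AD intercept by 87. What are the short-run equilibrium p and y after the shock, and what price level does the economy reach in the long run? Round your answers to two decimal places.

AD shifts left: new AD is y = 4866 − 2p. With pᵉ = 158, SRAS is y = 2397 + 6p.
Short run: 4866 − 2p = 2397 + 6p gives 2469 = 8p, so p = 308.63 and y = 4866 − 2p = 4248.75.
y = 4248.75 is above potential 3345; expectations adjust and SRAS shifts left until y = 3345.
Long run: on the new AD curve, 3345 = 4866 − 2p gives p = 760.50.

Short run: p = 308.63, y = 4248.75. Long run: p = 760.50.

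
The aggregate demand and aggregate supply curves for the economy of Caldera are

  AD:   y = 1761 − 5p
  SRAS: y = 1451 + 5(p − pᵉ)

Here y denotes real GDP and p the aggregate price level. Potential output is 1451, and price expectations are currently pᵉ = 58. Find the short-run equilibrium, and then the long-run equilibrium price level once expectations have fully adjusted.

Short run: with pᵉ = 58, SRAS is y = 1161 + 5p. Setting AD = SRAS gives 600 = 10p, so p = 60 and y = 1761 − 5·60 = 1461.
Output 1461 is above potential 1451, so over time expected prices rise and SRAS shifts left until y returns to 1451.
Long run: y = 1451 on the AD curve gives 1451 = 1761 − 5p, so p = 62.

Short run: p = 60, y = 1461. Long run: p = 62.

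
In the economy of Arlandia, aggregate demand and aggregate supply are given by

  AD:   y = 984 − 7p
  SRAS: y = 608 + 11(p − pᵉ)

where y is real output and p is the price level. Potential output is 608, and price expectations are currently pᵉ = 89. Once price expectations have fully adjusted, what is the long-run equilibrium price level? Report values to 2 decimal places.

Short run: with pᵉ = 89, SRAS is y = 11p − 371. Setting AD = SRAS gives 1355 = 18p, so p = 75.28 and y = 984 − 7p = 457.06.
Output 457.06 is below potential 608, so over time expected prices fall and SRAS shifts right until y returns to 608.
Long run: y = 608 on the AD curve gives 608 = 984 − 7p, so p = 53.71.

Long-run p = 53.71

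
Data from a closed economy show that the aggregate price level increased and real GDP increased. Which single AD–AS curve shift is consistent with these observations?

P rose and Y rose. An AD shift moves P and Y in the same direction; an SRAS shift moves them in opposite directions.
Here P and Y moved in the same direction, so the AD curve shifted.
Since Y rose, AD shifted right.

AD shifted right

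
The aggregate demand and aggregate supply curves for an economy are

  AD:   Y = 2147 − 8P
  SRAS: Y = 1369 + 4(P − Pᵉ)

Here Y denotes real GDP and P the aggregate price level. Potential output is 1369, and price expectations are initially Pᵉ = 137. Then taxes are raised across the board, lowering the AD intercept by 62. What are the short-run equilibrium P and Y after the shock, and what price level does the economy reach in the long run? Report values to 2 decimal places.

AD shifts left: new AD is Y = 2085 − 8P. With Pᵉ = 137, SRAS is Y = 821 + 4P.
Short run: 2085 − 8P = 821 + 4P gives 1264 = 12P, so P = 105.33 and Y = 2085 − 8P = 1242.33.
Y = 1242.33 is below potential 1369; expectations adjust and SRAS shifts right until Y = 1369.
Long run: on the new AD curve, 1369 = 2085 − 8P gives P = 89.50.

Short run: P = 105.33, Y = 1242.33. Long run: P = 89.50.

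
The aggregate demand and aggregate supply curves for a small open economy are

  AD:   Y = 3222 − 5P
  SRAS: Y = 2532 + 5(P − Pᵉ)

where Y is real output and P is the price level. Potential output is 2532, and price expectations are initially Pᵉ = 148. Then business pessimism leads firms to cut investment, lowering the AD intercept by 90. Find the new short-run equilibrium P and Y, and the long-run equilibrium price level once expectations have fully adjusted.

AD shifts left: new AD is Y = 3132 − 5P. With Pᵉ = 148, SRAS is Y = 1792 + 5P.
Short run: 3132 − 5P = 1792 + 5P gives 1340 = 10P, so P = 134 and Y = 3132 − 5·134 = 2462.
Y = 2462 is below potential 2532; expectations adjust and SRAS shifts right until Y = 2532.
Long run: on the new AD curve, 2532 = 3132 − 5P gives P = 120.

Short run: P = 134, Y = 2462. Long run: P = 120.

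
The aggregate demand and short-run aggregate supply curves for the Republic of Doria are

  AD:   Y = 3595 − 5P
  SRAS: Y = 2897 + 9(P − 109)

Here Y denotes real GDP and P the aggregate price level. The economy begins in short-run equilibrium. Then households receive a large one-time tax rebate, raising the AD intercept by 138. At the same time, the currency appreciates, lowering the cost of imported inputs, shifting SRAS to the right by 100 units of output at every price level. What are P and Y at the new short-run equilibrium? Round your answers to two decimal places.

P = 122.64, Y = 3119.79

After both shocks: AD is Y = 3733 − 5P and SRAS is Y = 2016 + 9P.
Setting them equal: 1717 = 14P, so P = 122.64.
Substituting into AD, Y = 3119.79.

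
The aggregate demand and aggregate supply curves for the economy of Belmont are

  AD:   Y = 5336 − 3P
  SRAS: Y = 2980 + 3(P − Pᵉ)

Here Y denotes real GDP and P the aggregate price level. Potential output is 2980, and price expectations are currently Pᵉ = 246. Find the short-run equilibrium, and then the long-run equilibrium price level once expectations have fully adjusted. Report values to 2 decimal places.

Short run: P = 515.67, Y = 3789.00. Long run: P = 785.33.

Short run: with Pᵉ = 246, SRAS is Y = 2242 + 3P. Setting AD = SRAS gives 3094 = 6P, so P = 515.67 and Y = 5336 − 3P = 3789.00.
Output 3789.00 is above potential 2980, so over time expected prices rise and SRAS shifts left until Y returns to 2980.
Long run: Y = 2980 on the AD curve gives 2980 = 5336 − 3P, so P = 785.33.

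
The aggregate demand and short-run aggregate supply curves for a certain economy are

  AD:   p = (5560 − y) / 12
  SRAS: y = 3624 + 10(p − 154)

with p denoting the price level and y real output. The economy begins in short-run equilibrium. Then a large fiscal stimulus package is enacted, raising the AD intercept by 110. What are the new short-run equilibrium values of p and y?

This is a positive demand shock: AD shifts right.
New AD: y = 5670 − 12p.
SRAS can be written y = 2084 + 10p.
Set AD = SRAS: 5670 − 12p = 2084 + 10p, so 3586 = 22p and p = 163.
y = 5670 − 12·163 = 3714.

p = 163, y = 3714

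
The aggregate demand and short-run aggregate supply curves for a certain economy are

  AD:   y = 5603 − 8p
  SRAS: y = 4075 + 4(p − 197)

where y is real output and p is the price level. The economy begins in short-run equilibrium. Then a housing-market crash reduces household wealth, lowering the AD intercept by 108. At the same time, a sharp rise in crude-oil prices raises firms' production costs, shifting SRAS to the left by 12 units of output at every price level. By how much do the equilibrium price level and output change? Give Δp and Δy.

After both shocks: AD is y = 5495 − 8p and SRAS is y = 3275 + 4p.
Setting them equal: 2220 = 12p, so p = 185.
y = 5495 − 8·185 = 4015.
Initially p = 193, y = 4059, so Δp = -8 and Δy = -44.

Δp = -8, Δy = -44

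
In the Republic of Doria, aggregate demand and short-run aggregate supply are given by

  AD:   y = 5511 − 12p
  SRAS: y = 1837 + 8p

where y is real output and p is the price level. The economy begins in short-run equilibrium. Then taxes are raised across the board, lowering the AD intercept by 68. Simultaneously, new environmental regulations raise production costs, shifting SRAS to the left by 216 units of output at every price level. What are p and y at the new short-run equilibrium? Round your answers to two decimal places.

p = 191.10, y = 3149.80

After both shocks: AD is y = 5443 − 12p and SRAS is y = 1621 + 8p.
Setting them equal: 3822 = 20p, so p = 191.10.
Substituting into AD, y = 3149.80.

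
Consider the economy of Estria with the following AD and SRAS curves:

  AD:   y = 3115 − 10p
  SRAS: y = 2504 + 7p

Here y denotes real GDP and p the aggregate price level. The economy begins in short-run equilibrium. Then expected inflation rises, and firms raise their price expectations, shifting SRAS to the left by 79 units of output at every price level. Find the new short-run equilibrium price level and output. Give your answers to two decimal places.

p = 40.59, y = 2709.12

This is a negative supply shock: SRAS shifts left.
New SRAS: y = 2425 + 7p.
Set AD = SRAS: 3115 − 10p = 2425 + 7p, so 690 = 17p and p = 40.59.
Substituting into AD, y = 2709.12.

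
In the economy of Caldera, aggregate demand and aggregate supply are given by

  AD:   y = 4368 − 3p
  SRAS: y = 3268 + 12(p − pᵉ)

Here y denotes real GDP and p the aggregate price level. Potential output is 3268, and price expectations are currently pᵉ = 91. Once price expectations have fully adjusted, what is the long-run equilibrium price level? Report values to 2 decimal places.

Short run: with pᵉ = 91, SRAS is y = 2176 + 12p. Setting AD = SRAS gives 2192 = 15p, so p = 146.13 and y = 4368 − 3p = 3929.60.
Output 3929.60 is above potential 3268, so over time expected prices rise and SRAS shifts left until y returns to 3268.
Long run: y = 3268 on the AD curve gives 3268 = 4368 − 3p, so p = 366.67.

Long-run p = 366.67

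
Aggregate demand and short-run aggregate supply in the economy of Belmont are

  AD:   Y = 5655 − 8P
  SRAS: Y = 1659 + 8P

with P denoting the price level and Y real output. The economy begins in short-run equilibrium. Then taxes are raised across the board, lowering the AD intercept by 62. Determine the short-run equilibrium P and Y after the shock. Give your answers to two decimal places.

P = 245.88, Y = 3626.00

This is a negative demand shock: AD shifts left.
New AD: Y = 5593 − 8P.
Set AD = SRAS: 5593 − 8P = 1659 + 8P, so 3934 = 16P and P = 245.88.
Substituting into AD, Y = 3626.00.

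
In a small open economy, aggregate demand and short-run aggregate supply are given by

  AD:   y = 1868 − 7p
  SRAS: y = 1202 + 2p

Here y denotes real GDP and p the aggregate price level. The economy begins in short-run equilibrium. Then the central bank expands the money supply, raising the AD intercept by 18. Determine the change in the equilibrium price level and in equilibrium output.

Δp = +2, Δy = +4

This is a positive demand shock: AD shifts right.
New AD: y = 1886 − 7p.
Set AD = SRAS: 1886 − 7p = 1202 + 2p, so 684 = 9p and p = 76.
y = 1886 − 7·76 = 1354.
Initially p = 74, y = 1350, so Δp = +2 and Δy = +4.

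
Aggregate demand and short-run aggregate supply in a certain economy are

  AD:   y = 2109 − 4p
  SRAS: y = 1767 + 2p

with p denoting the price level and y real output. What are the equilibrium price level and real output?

Set AD = SRAS: 2109 − 4p = 1767 + 2p, so 342 = 6p and p = 57.
Then y = 2109 − 4·57 = 1881.

p = 57, y = 1881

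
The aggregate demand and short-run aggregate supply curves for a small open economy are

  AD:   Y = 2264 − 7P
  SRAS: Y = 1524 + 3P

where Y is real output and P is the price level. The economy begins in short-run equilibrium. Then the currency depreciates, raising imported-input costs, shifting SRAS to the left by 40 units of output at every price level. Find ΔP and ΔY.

ΔP = +4, ΔY = -28

This is a negative supply shock: SRAS shifts left.
New SRAS: Y = 1484 + 3P.
Set AD = SRAS: 2264 − 7P = 1484 + 3P, so 780 = 10P and P = 78.
Y = 2264 − 7·78 = 1718.
Initially P = 74, Y = 1746, so ΔP = +4 and ΔY = -28.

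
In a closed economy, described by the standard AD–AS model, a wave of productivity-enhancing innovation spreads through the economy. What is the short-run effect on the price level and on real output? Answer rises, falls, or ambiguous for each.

Price level: falls; output: rises

This is a favourable supply shock: SRAS shifts right.
Moving along the downward-sloping AD curve, P falls and Y rises.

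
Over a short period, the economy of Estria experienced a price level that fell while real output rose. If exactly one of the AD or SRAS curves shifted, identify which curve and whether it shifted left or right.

SRAS shifted right

P fell and Y rose. An AD shift moves P and Y in the same direction; an SRAS shift moves them in opposite directions.
Here P and Y moved in opposite directions, so the SRAS curve shifted.
Since Y rose, SRAS shifted right.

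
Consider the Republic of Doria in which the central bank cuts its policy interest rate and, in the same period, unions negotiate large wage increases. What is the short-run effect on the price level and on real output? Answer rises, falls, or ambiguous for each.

Price level: rises; output: ambiguous

The first event is a positive demand shock: AD shifts right, which by itself pushes P up and Y up.
The second is an adverse supply shock: SRAS shifts left, which by itself pushes P up and Y down.
Both shocks push P up, so P rises. The two shocks push Y in opposite directions, so the effect on Y is ambiguous.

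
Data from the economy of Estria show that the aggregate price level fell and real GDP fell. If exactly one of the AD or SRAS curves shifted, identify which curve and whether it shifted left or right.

P fell and Y fell. An AD shift moves P and Y in the same direction; an SRAS shift moves them in opposite directions.
Here P and Y moved in the same direction, so the AD curve shifted.
Since Y fell, AD shifted left.

AD shifted left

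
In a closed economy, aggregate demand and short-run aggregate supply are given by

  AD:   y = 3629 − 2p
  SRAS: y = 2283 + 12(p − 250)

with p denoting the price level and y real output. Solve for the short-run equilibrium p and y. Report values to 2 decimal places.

Write SRAS as y = 2283 + 12p − 3000 = 12p − 717.
Set AD = SRAS: 3629 − 2p = 12p − 717, so 4346 = 14p and p = 310.43.
Substituting into AD, y = 3629 − 2p = 3008.14.

p = 310.43, y = 3008.14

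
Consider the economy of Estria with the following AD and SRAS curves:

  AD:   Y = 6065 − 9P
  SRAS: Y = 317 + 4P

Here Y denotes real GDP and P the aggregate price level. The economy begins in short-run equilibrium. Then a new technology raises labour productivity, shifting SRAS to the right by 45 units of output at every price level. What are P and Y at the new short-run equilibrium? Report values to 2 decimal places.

This is a positive supply shock: SRAS shifts right.
New SRAS: Y = 362 + 4P.
Set AD = SRAS: 6065 − 9P = 362 + 4P, so 5703 = 13P and P = 438.69.
Substituting into AD, Y = 2116.77.

P = 438.69, Y = 2116.77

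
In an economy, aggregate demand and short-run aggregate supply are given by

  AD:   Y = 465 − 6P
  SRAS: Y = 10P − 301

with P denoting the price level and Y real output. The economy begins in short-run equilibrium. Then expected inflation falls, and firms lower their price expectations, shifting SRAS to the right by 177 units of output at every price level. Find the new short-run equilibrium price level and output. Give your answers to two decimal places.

This is a positive supply shock: SRAS shifts right.
New SRAS: Y = 10P − 124.
Set AD = SRAS: 465 − 6P = 10P − 124, so 589 = 16P and P = 36.81.
Substituting into AD, Y = 244.13.

P = 36.81, Y = 244.13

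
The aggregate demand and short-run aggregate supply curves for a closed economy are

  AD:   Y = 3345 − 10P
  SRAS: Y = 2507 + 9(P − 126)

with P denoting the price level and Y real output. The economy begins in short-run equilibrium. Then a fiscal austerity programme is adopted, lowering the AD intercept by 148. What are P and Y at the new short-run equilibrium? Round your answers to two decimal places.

P = 96.00, Y = 2237.00

This is a negative demand shock: AD shifts left.
New AD: Y = 3197 − 10P.
SRAS can be written Y = 1373 + 9P.
Set AD = SRAS: 3197 − 10P = 1373 + 9P, so 1824 = 19P and P = 96.00.
Substituting into AD, Y = 2237.00.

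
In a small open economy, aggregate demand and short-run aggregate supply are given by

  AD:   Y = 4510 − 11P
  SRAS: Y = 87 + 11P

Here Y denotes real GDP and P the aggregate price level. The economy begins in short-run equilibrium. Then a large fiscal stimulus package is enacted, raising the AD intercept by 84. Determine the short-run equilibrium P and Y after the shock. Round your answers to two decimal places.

P = 204.86, Y = 2340.50

This is a positive demand shock: AD shifts right.
New AD: Y = 4594 − 11P.
Set AD = SRAS: 4594 − 11P = 87 + 11P, so 4507 = 22P and P = 204.86.
Substituting into AD, Y = 2340.50.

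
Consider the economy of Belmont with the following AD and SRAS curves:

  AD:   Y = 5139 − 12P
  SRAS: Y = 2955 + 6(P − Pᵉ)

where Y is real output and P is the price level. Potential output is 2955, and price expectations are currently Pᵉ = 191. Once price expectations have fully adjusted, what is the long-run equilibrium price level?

Short run: with Pᵉ = 191, SRAS is Y = 1809 + 6P. Setting AD = SRAS gives 3330 = 18P, so P = 185 and Y = 5139 − 12·185 = 2919.
Output 2919 is below potential 2955, so over time expected prices fall and SRAS shifts right until Y returns to 2955.
Long run: Y = 2955 on the AD curve gives 2955 = 5139 − 12P, so P = 182.

Long-run P = 182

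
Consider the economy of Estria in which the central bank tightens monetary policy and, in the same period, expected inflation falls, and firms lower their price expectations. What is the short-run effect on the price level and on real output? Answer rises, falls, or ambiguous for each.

The first event is a negative demand shock: AD shifts left, which by itself pushes P down and Y down.
The second is a favourable supply shock: SRAS shifts right, which by itself pushes P down and Y up.
Both shocks push P down, so P falls. The two shocks push Y in opposite directions, so the effect on Y is ambiguous.

Price level: falls; output: ambiguous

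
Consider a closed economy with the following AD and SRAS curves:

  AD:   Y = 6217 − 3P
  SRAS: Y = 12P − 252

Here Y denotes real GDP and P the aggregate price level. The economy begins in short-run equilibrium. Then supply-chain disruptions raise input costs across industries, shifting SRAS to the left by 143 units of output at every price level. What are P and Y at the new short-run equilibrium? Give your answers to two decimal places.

P = 440.80, Y = 4894.60

This is a negative supply shock: SRAS shifts left.
New SRAS: Y = 12P − 395.
Set AD = SRAS: 6217 − 3P = 12P − 395, so 6612 = 15P and P = 440.80.
Substituting into AD, Y = 4894.60.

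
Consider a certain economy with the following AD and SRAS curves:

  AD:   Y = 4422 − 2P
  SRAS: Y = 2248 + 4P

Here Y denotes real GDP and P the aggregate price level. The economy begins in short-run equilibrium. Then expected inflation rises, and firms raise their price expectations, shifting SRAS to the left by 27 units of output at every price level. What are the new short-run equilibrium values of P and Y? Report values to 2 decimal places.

P = 366.83, Y = 3688.33

This is a negative supply shock: SRAS shifts left.
New SRAS: Y = 2221 + 4P.
Set AD = SRAS: 4422 − 2P = 2221 + 4P, so 2201 = 6P and P = 366.83.
Substituting into AD, Y = 3688.33.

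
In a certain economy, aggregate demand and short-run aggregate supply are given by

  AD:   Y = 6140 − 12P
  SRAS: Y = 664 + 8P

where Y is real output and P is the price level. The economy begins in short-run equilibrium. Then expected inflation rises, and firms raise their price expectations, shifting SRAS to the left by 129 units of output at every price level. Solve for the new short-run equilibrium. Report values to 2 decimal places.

P = 280.25, Y = 2777.00

This is a negative supply shock: SRAS shifts left.
New SRAS: Y = 535 + 8P.
Set AD = SRAS: 6140 − 12P = 535 + 8P, so 5605 = 20P and P = 280.25.
Substituting into AD, Y = 2777.00.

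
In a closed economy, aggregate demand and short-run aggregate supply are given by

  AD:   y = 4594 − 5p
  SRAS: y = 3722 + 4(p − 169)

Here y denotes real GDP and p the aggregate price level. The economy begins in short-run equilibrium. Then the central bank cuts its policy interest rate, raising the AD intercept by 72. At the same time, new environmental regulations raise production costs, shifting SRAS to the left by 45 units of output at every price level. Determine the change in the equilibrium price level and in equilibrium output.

After both shocks: AD is y = 4666 − 5p and SRAS is y = 3001 + 4p.
Setting them equal: 1665 = 9p, so p = 185.
y = 4666 − 5·185 = 3741.
Initially p = 172, y = 3734, so Δp = +13 and Δy = +7.

Δp = +13, Δy = +7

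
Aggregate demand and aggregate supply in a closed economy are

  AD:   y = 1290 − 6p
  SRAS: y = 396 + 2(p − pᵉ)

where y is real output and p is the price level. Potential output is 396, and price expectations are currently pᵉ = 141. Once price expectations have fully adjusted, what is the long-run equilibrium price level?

Long-run p = 149

Short run: with pᵉ = 141, SRAS is y = 114 + 2p. Setting AD = SRAS gives 1176 = 8p, so p = 147 and y = 1290 − 6·147 = 408.
Output 408 is above potential 396, so over time expected prices rise and SRAS shifts left until y returns to 396.
Long run: y = 396 on the AD curve gives 396 = 1290 − 6p, so p = 149.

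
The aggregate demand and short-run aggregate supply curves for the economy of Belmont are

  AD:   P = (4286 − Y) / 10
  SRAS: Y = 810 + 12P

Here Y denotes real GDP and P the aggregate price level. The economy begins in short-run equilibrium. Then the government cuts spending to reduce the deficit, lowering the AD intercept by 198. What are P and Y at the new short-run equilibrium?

This is a negative demand shock: AD shifts left.
New AD: Y = 4088 − 10P.
Set AD = SRAS: 4088 − 10P = 810 + 12P, so 3278 = 22P and P = 149.
Y = 4088 − 10·149 = 2598.

P = 149, Y = 2598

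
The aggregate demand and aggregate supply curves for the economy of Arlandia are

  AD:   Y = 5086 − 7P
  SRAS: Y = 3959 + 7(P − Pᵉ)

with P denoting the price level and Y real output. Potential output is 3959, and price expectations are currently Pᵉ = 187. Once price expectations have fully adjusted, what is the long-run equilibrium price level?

Short run: with Pᵉ = 187, SRAS is Y = 2650 + 7P. Setting AD = SRAS gives 2436 = 14P, so P = 174 and Y = 5086 − 7·174 = 3868.
Output 3868 is below potential 3959, so over time expected prices fall and SRAS shifts right until Y returns to 3959.
Long run: Y = 3959 on the AD curve gives 3959 = 5086 − 7P, so P = 161.

Long-run P = 161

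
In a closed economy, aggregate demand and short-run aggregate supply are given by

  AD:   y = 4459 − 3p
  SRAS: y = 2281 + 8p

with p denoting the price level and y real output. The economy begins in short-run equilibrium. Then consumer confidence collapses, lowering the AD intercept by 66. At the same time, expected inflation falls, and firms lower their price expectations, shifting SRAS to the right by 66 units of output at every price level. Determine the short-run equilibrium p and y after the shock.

After both shocks: AD is y = 4393 − 3p and SRAS is y = 2347 + 8p.
Setting them equal: 2046 = 11p, so p = 186.
y = 4393 − 3·186 = 3835.

p = 186, y = 3835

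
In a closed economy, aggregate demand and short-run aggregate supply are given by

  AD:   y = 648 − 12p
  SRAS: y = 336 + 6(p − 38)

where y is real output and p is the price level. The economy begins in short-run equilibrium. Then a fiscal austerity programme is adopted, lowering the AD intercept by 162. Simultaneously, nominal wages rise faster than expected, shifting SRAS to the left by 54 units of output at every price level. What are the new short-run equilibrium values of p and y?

After both shocks: AD is y = 486 − 12p and SRAS is y = 54 + 6p.
Setting them equal: 432 = 18p, so p = 24.
y = 486 − 12·24 = 198.

p = 24, y = 198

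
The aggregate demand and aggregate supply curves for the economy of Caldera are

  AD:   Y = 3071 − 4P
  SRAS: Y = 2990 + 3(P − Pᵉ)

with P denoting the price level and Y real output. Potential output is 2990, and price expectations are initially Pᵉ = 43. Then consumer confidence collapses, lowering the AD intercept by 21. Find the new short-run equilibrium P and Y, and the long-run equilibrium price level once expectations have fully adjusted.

Short run: P = 27, Y = 2942. Long run: P = 15.

AD shifts left: new AD is Y = 3050 − 4P. With Pᵉ = 43, SRAS is Y = 2861 + 3P.
Short run: 3050 − 4P = 2861 + 3P gives 189 = 7P, so P = 27 and Y = 3050 − 4·27 = 2942.
Y = 2942 is below potential 2990; expectations adjust and SRAS shifts right until Y = 2990.
Long run: on the new AD curve, 2990 = 3050 − 4P gives P = 15.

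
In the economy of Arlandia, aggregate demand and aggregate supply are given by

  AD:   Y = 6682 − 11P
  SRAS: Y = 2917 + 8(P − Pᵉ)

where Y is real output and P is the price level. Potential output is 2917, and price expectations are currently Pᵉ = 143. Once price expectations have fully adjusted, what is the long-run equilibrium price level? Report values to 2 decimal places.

Short run: with Pᵉ = 143, SRAS is Y = 1773 + 8P. Setting AD = SRAS gives 4909 = 19P, so P = 258.37 and Y = 6682 − 11P = 3839.95.
Output 3839.95 is above potential 2917, so over time expected prices rise and SRAS shifts left until Y returns to 2917.
Long run: Y = 2917 on the AD curve gives 2917 = 6682 − 11P, so P = 342.27.

Long-run P = 342.27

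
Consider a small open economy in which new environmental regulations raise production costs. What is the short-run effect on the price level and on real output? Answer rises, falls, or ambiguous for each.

Price level: rises; output: falls

This is an adverse supply shock: SRAS shifts left.
Moving along the downward-sloping AD curve, P rises and Y falls.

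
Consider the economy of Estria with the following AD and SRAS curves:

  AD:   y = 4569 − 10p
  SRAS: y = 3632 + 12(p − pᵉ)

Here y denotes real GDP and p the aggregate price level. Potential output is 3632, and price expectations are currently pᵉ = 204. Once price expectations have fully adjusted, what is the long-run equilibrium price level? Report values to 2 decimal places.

Long-run p = 93.70

Short run: with pᵉ = 204, SRAS is y = 1184 + 12p. Setting AD = SRAS gives 3385 = 22p, so p = 153.86 and y = 4569 − 10p = 3030.36.
Output 3030.36 is below potential 3632, so over time expected prices fall and SRAS shifts right until y returns to 3632.
Long run: y = 3632 on the AD curve gives 3632 = 4569 − 10p, so p = 93.70.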